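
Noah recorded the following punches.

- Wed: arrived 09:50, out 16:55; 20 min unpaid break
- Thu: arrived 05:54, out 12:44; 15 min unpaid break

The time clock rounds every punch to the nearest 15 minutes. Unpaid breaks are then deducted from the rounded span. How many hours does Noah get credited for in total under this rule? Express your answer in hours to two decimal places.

13.42 hours

Wed: in 09:50→09:45, out 16:55→17:00; 7 h 15 min − 20 min = 6 h 55 min
Thu: in 05:54→06:00, out 12:44→12:45; 6 h 45 min − 15 min = 6 h 30 min
Total credited: 13 h 25 min.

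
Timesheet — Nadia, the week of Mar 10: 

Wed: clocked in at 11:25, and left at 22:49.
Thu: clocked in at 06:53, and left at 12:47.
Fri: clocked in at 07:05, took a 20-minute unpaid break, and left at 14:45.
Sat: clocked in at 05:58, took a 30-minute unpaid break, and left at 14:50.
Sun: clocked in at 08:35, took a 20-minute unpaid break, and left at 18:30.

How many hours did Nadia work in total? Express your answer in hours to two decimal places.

42.58 hours

Wed: 11:25–22:49 = 11 h 24 min
Thu: 06:53–12:47 = 5 h 54 min
Fri: 07:05–14:45 = 7 h 40 min; less 20 min break → 7 h 20 min
Sat: 05:58–14:50 = 8 h 52 min; less 30 min break → 8 h 22 min
Sun: 08:35–18:30 = 9 h 55 min; less 20 min break → 9 h 35 min
Total: 11 h 24 min + 5 h 54 min + 7 h 20 min + 8 h 22 min + 9 h 35 min = 42 h 35 min.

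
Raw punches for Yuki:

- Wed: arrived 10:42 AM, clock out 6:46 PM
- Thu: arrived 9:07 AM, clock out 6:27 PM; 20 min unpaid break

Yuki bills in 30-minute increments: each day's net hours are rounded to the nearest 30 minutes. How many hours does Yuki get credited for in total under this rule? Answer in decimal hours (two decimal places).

Wed: 10:42 AM–6:46 PM = 8 h 4 min → rounds to 8 h 0 min
Thu: 9:07 AM–6:27 PM = 9 h 20 min − 20 min = 9 h 0 min → rounds to 9 h 0 min
Total credited: 17 h 0 min.

17.00 hours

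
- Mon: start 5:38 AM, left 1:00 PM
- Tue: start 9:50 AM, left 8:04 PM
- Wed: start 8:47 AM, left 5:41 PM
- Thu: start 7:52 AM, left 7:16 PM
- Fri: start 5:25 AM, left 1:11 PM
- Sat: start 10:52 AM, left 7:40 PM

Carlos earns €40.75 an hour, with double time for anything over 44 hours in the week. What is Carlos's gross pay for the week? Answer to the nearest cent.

€2646.03

Mon: 5:38 AM–1:00 PM = 7 h 22 min
Tue: 9:50 AM–8:04 PM = 10 h 14 min
Wed: 8:47 AM–5:41 PM = 8 h 54 min
Thu: 7:52 AM–7:16 PM = 11 h 24 min
Fri: 5:25 AM–1:11 PM = 7 h 46 min
Sat: 10:52 AM–7:40 PM = 8 h 48 min
Total worked: 54 h 28 min = 3268 min.
Regular 44 h 0 min = 2640 min at €40.75/h; overtime 10 h 28 min = 628 min at €81.50/h.
Pay = (2640 × €40.75 + 628 × €81.50) ÷ 60 = €2646.03.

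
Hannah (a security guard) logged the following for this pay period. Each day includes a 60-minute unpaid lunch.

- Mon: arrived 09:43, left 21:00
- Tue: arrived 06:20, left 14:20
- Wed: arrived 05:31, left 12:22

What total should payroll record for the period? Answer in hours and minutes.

Mon: 09:43–21:00 = 11 h 17 min; less 60 min break → 10 h 17 min
Tue: 06:20–14:20 = 8 h 0 min; less 60 min break → 7 h 0 min
Wed: 05:31–12:22 = 6 h 51 min; less 60 min break → 5 h 51 min
Total: 10 h 17 min + 7 h 0 min + 5 h 51 min = 23 h 8 min.

23 h 8 min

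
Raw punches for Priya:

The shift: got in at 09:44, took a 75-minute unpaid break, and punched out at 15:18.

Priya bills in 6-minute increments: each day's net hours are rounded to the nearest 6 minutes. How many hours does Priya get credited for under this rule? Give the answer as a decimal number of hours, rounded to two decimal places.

4.30 hours

The shift: 09:44–15:18 = 5 h 34 min − 75 min = 4 h 19 min → rounds to 4 h 18 min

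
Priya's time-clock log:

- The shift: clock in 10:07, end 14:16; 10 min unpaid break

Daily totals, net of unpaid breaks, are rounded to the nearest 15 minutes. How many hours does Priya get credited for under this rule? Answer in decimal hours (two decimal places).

The shift: 10:07–14:16 = 4 h 9 min − 10 min = 3 h 59 min → rounds to 4 h 0 min

4.00 hours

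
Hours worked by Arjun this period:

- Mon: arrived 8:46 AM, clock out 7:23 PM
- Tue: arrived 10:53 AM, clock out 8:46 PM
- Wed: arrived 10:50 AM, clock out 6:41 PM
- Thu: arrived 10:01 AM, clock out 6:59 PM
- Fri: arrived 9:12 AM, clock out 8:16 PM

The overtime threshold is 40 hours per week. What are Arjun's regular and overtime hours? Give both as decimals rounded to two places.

Regular 40.00 hours, overtime 8.38 hours

Mon: 8:46 AM–7:23 PM = 10 h 37 min
Tue: 10:53 AM–8:46 PM = 9 h 53 min
Wed: 10:50 AM–6:41 PM = 7 h 51 min
Thu: 10:01 AM–6:59 PM = 8 h 58 min
Fri: 9:12 AM–8:16 PM = 11 h 4 min
Total worked: 48 h 23 min = 48.38 h.
Threshold 40 h → overtime 8 h 23 min, regular 40 h 0 min.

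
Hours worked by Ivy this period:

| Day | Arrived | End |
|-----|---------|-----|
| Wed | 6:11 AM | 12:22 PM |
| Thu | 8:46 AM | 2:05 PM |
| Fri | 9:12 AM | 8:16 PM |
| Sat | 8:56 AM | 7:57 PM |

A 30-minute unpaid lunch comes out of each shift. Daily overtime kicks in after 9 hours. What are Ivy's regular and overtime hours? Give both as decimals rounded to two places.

Wed: 6:11 AM–12:22 PM = 6 h 11 min; less 30 min break → 5 h 41 min
Thu: 8:46 AM–2:05 PM = 5 h 19 min; less 30 min break → 4 h 49 min
Fri: 9:12 AM–8:16 PM = 11 h 4 min; less 30 min break → 10 h 34 min
Sat: 8:56 AM–7:57 PM = 11 h 1 min; less 30 min break → 10 h 31 min
Wed reg 5 h 41 min / OT 0 h 0 min; Thu reg 4 h 49 min / OT 0 h 0 min; Fri reg 9 h 0 min / OT 1 h 34 min; Sat reg 9 h 0 min / OT 1 h 31 min.
Totals: regular 28 h 30 min, overtime 3 h 5 min.

Regular 28.50 hours, overtime 3.08 hours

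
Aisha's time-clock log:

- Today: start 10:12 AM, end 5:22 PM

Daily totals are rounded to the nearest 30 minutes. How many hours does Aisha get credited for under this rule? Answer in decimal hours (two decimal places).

Today: 10:12 AM–5:22 PM = 7 h 10 min → rounds to 7 h 0 min

7.00 hours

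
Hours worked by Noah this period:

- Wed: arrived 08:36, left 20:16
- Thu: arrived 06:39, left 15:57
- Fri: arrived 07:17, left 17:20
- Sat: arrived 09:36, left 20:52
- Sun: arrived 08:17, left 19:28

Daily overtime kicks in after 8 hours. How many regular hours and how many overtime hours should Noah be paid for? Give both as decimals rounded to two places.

Regular 40.00 hours, overtime 13.47 hours

Wed: 08:36–20:16 = 11 h 40 min
Thu: 06:39–15:57 = 9 h 18 min
Fri: 07:17–17:20 = 10 h 3 min
Sat: 09:36–20:52 = 11 h 16 min
Sun: 08:17–19:28 = 11 h 11 min
Wed reg 8 h 0 min / OT 3 h 40 min; Thu reg 8 h 0 min / OT 1 h 18 min; Fri reg 8 h 0 min / OT 2 h 3 min; Sat reg 8 h 0 min / OT 3 h 16 min; Sun reg 8 h 0 min / OT 3 h 11 min.
Totals: regular 40 h 0 min, overtime 13 h 28 min.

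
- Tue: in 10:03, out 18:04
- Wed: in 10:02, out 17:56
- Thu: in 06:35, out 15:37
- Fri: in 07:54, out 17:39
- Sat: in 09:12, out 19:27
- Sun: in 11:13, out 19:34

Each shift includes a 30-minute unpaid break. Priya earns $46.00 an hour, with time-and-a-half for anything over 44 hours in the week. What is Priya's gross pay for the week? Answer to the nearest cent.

Tue: 10:03–18:04 = 8 h 1 min; less 30 min break → 7 h 31 min
Wed: 10:02–17:56 = 7 h 54 min; less 30 min break → 7 h 24 min
Thu: 06:35–15:37 = 9 h 2 min; less 30 min break → 8 h 32 min
Fri: 07:54–17:39 = 9 h 45 min; less 30 min break → 9 h 15 min
Sat: 09:12–19:27 = 10 h 15 min; less 30 min break → 9 h 45 min
Sun: 11:13–19:34 = 8 h 21 min; less 30 min break → 7 h 51 min
Total worked: 50 h 18 min = 3018 min.
Regular 44 h 0 min = 2640 min at $46.00/h; overtime 6 h 18 min = 378 min at $69.00/h.
Pay = (2640 × $46.00 + 378 × $69.00) ÷ 60 = $2458.70.

$2458.70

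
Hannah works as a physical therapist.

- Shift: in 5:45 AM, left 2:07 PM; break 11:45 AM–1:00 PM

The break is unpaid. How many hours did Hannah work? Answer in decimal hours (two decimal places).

Shift: 5:45 AM–2:07 PM = 8 h 22 min; less 75 min break → 7 h 7 min

7.12 hours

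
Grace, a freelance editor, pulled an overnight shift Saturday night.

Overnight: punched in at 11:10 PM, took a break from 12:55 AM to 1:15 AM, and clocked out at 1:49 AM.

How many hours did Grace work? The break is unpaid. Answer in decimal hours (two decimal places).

Overnight: 11:10 PM → midnight = 0 h 50 min; midnight → 1:49 AM = 1 h 49 min; span 2 h 39 min; less 20 min break → 2 h 19 min

2.32 hours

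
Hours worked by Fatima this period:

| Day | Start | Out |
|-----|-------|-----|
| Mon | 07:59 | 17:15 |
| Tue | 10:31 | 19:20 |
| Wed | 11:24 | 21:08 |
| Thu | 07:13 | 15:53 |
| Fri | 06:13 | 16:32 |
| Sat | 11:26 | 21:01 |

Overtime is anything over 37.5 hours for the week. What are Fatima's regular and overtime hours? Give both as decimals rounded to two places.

Mon: 07:59–17:15 = 9 h 16 min
Tue: 10:31–19:20 = 8 h 49 min
Wed: 11:24–21:08 = 9 h 44 min
Thu: 07:13–15:53 = 8 h 40 min
Fri: 06:13–16:32 = 10 h 19 min
Sat: 11:26–21:01 = 9 h 35 min
Total worked: 56 h 23 min = 56.38 h.
Threshold 37.5 h → overtime 18 h 53 min, regular 37 h 30 min.

Regular 37.50 hours, overtime 18.88 hours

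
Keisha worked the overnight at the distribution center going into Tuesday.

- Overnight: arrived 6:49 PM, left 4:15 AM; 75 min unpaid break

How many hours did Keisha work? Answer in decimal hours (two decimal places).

Overnight: 6:49 PM → midnight = 5 h 11 min; midnight → 4:15 AM = 4 h 15 min; span 9 h 26 min; less 75 min break → 8 h 11 min

8.18 hours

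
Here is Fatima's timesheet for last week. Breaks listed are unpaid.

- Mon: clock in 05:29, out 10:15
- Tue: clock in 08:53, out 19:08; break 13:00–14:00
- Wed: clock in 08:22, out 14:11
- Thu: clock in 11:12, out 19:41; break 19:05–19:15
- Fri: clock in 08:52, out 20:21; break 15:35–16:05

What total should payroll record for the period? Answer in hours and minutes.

Mon: 05:29–10:15 = 4 h 46 min
Tue: 08:53–19:08 = 10 h 15 min; less 60 min break → 9 h 15 min
Wed: 08:22–14:11 = 5 h 49 min
Thu: 11:12–19:41 = 8 h 29 min; less 10 min break → 8 h 19 min
Fri: 08:52–20:21 = 11 h 29 min; less 30 min break → 10 h 59 min
Total: 4 h 46 min + 9 h 15 min + 5 h 49 min + 8 h 19 min + 10 h 59 min = 39 h 8 min.

39 h 8 min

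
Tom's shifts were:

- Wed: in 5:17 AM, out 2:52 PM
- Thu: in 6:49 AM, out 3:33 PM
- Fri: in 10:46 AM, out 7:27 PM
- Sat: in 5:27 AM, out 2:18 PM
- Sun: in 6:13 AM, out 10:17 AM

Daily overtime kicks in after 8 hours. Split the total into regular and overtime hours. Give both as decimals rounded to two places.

Regular 36.07 hours, overtime 3.85 hours

Wed: 5:17 AM–2:52 PM = 9 h 35 min
Thu: 6:49 AM–3:33 PM = 8 h 44 min
Fri: 10:46 AM–7:27 PM = 8 h 41 min
Sat: 5:27 AM–2:18 PM = 8 h 51 min
Sun: 6:13 AM–10:17 AM = 4 h 4 min
Wed reg 8 h 0 min / OT 1 h 35 min; Thu reg 8 h 0 min / OT 0 h 44 min; Fri reg 8 h 0 min / OT 0 h 41 min; Sat reg 8 h 0 min / OT 0 h 51 min; Sun reg 4 h 4 min / OT 0 h 0 min.
Totals: regular 36 h 4 min, overtime 3 h 51 min.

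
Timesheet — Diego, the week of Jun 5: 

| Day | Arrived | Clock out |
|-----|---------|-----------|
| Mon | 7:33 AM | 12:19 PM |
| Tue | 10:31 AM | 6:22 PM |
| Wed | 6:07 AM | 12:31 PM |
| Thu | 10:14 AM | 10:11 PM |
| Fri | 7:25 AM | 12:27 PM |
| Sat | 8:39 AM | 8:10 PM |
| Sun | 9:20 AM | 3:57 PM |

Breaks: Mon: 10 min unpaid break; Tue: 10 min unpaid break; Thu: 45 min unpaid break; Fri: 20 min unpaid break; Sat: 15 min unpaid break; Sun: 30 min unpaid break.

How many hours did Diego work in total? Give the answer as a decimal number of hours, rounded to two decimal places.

51.97 hours

Mon: 7:33 AM–12:19 PM = 4 h 46 min; less 10 min break → 4 h 36 min
Tue: 10:31 AM–6:22 PM = 7 h 51 min; less 10 min break → 7 h 41 min
Wed: 6:07 AM–12:31 PM = 6 h 24 min
Thu: 10:14 AM–10:11 PM = 11 h 57 min; less 45 min break → 11 h 12 min
Fri: 7:25 AM–12:27 PM = 5 h 2 min; less 20 min break → 4 h 42 min
Sat: 8:39 AM–8:10 PM = 11 h 31 min; less 15 min break → 11 h 16 min
Sun: 9:20 AM–3:57 PM = 6 h 37 min; less 30 min break → 6 h 7 min
Total: 4 h 36 min + 7 h 41 min + 6 h 24 min + 11 h 12 min + 4 h 42 min + 11 h 16 min + 6 h 7 min = 51 h 58 min.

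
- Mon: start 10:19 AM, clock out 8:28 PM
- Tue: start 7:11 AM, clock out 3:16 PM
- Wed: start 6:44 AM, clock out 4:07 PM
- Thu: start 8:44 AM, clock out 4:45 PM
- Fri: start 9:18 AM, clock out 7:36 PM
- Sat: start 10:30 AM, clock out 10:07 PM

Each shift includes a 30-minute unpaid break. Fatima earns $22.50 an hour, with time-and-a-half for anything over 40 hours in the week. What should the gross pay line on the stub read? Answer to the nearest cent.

Mon: 10:19 AM–8:28 PM = 10 h 9 min; less 30 min break → 9 h 39 min
Tue: 7:11 AM–3:16 PM = 8 h 5 min; less 30 min break → 7 h 35 min
Wed: 6:44 AM–4:07 PM = 9 h 23 min; less 30 min break → 8 h 53 min
Thu: 8:44 AM–4:45 PM = 8 h 1 min; less 30 min break → 7 h 31 min
Fri: 9:18 AM–7:36 PM = 10 h 18 min; less 30 min break → 9 h 48 min
Sat: 10:30 AM–10:07 PM = 11 h 37 min; less 30 min break → 11 h 7 min
Total worked: 54 h 33 min = 3273 min.
Regular 40 h 0 min = 2400 min at $22.50/h; overtime 14 h 33 min = 873 min at $33.75/h.
Pay = (2400 × $22.50 + 873 × $33.75) ÷ 60 = $1391.06.

$1391.06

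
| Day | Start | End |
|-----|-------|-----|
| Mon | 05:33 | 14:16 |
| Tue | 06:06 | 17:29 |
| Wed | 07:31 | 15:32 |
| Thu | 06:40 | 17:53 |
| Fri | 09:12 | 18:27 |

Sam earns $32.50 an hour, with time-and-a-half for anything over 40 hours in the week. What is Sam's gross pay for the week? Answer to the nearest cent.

Mon: 05:33–14:16 = 8 h 43 min
Tue: 06:06–17:29 = 11 h 23 min
Wed: 07:31–15:32 = 8 h 1 min
Thu: 06:40–17:53 = 11 h 13 min
Fri: 09:12–18:27 = 9 h 15 min
Total worked: 48 h 35 min = 2915 min.
Regular 40 h 0 min = 2400 min at $32.50/h; overtime 8 h 35 min = 515 min at $48.75/h.
Pay = (2400 × $32.50 + 515 × $48.75) ÷ 60 = $1718.44.

$1718.44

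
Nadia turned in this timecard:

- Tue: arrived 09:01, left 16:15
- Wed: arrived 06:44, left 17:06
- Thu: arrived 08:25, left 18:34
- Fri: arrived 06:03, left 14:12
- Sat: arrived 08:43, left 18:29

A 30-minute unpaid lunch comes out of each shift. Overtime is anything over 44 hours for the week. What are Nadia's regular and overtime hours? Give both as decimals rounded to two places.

Tue: 09:01–16:15 = 7 h 14 min; less 30 min break → 6 h 44 min
Wed: 06:44–17:06 = 10 h 22 min; less 30 min break → 9 h 52 min
Thu: 08:25–18:34 = 10 h 9 min; less 30 min break → 9 h 39 min
Fri: 06:03–14:12 = 8 h 9 min; less 30 min break → 7 h 39 min
Sat: 08:43–18:29 = 9 h 46 min; less 30 min break → 9 h 16 min
Total worked: 43 h 10 min = 43.17 h.
Threshold 44 h → overtime 0 h 0 min, regular 43 h 10 min.

Regular 43.17 hours, overtime 0.00 hours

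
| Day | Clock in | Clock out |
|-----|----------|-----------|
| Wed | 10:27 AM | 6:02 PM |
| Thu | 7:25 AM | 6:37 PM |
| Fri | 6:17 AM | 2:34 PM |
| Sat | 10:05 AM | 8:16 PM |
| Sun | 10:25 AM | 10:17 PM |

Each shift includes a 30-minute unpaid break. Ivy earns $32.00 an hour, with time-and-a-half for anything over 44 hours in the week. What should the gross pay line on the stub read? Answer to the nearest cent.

$1533.60

Wed: 10:27 AM–6:02 PM = 7 h 35 min; less 30 min break → 7 h 5 min
Thu: 7:25 AM–6:37 PM = 11 h 12 min; less 30 min break → 10 h 42 min
Fri: 6:17 AM–2:34 PM = 8 h 17 min; less 30 min break → 7 h 47 min
Sat: 10:05 AM–8:16 PM = 10 h 11 min; less 30 min break → 9 h 41 min
Sun: 10:25 AM–10:17 PM = 11 h 52 min; less 30 min break → 11 h 22 min
Total worked: 46 h 37 min = 2797 min.
Regular 44 h 0 min = 2640 min at $32.00/h; overtime 2 h 37 min = 157 min at $48.00/h.
Pay = (2640 × $32.00 + 157 × $48.00) ÷ 60 = $1533.60.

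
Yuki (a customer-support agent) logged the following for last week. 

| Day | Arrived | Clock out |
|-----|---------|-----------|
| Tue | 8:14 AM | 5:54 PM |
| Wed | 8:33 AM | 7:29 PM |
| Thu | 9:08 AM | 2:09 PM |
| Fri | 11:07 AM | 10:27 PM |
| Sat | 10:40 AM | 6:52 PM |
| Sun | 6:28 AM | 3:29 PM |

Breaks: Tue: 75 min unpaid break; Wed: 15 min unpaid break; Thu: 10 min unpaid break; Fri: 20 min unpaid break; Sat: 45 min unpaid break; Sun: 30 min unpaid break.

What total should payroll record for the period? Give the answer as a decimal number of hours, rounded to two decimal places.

Tue: 8:14 AM–5:54 PM = 9 h 40 min; less 75 min break → 8 h 25 min
Wed: 8:33 AM–7:29 PM = 10 h 56 min; less 15 min break → 10 h 41 min
Thu: 9:08 AM–2:09 PM = 5 h 1 min; less 10 min break → 4 h 51 min
Fri: 11:07 AM–10:27 PM = 11 h 20 min; less 20 min break → 11 h 0 min
Sat: 10:40 AM–6:52 PM = 8 h 12 min; less 45 min break → 7 h 27 min
Sun: 6:28 AM–3:29 PM = 9 h 1 min; less 30 min break → 8 h 31 min
Total: 8 h 25 min + 10 h 41 min + 4 h 51 min + 11 h 0 min + 7 h 27 min + 8 h 31 min = 50 h 55 min.

50.92 hours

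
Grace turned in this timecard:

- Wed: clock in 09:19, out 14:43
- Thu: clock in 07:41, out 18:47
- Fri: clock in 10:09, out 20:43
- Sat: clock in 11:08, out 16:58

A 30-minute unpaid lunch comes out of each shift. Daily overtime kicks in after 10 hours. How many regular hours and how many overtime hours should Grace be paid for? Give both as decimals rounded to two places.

Wed: 09:19–14:43 = 5 h 24 min; less 30 min break → 4 h 54 min
Thu: 07:41–18:47 = 11 h 6 min; less 30 min break → 10 h 36 min
Fri: 10:09–20:43 = 10 h 34 min; less 30 min break → 10 h 4 min
Sat: 11:08–16:58 = 5 h 50 min; less 30 min break → 5 h 20 min
Wed reg 4 h 54 min / OT 0 h 0 min; Thu reg 10 h 0 min / OT 0 h 36 min; Fri reg 10 h 0 min / OT 0 h 4 min; Sat reg 5 h 20 min / OT 0 h 0 min.
Totals: regular 30 h 14 min, overtime 0 h 40 min.

Regular 30.23 hours, overtime 0.67 hours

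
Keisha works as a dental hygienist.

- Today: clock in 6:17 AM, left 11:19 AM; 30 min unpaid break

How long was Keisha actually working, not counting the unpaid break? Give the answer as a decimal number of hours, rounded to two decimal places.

Today: 6:17 AM–11:19 AM = 5 h 2 min; less 30 min break → 4 h 32 min

4.53 hours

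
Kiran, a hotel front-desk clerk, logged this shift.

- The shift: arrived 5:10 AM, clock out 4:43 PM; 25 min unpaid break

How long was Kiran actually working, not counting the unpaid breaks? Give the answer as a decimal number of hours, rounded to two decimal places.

The shift: 5:10 AM–4:43 PM = 11 h 33 min; less 25 min break → 11 h 8 min

11.13 hours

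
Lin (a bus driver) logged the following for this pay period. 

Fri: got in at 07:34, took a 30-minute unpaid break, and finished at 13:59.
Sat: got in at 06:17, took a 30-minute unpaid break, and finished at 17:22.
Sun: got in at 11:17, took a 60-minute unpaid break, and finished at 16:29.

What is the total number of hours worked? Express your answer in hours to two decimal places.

20.70 hours

Fri: 07:34–13:59 = 6 h 25 min; less 30 min break → 5 h 55 min
Sat: 06:17–17:22 = 11 h 5 min; less 30 min break → 10 h 35 min
Sun: 11:17–16:29 = 5 h 12 min; less 60 min break → 4 h 12 min
Total: 5 h 55 min + 10 h 35 min + 4 h 12 min = 20 h 42 min.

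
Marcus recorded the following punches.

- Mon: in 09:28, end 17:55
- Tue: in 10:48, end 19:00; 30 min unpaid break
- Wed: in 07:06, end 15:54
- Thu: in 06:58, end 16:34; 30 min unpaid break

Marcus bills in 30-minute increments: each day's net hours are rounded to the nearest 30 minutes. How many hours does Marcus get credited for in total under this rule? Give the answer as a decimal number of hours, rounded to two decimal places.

34.00 hours

Mon: 09:28–17:55 = 8 h 27 min → rounds to 8 h 30 min
Tue: 10:48–19:00 = 8 h 12 min − 30 min = 7 h 42 min → rounds to 7 h 30 min
Wed: 07:06–15:54 = 8 h 48 min → rounds to 9 h 0 min
Thu: 06:58–16:34 = 9 h 36 min − 30 min = 9 h 6 min → rounds to 9 h 0 min
Total credited: 34 h 0 min.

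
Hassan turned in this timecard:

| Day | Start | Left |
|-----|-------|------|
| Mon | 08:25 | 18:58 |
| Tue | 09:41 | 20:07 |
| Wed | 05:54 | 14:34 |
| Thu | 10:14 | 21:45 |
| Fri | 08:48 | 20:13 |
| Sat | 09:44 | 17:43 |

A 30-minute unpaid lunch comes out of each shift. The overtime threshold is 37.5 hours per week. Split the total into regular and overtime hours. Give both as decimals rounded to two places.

Regular 37.50 hours, overtime 20.07 hours

Mon: 08:25–18:58 = 10 h 33 min; less 30 min break → 10 h 3 min
Tue: 09:41–20:07 = 10 h 26 min; less 30 min break → 9 h 56 min
Wed: 05:54–14:34 = 8 h 40 min; less 30 min break → 8 h 10 min
Thu: 10:14–21:45 = 11 h 31 min; less 30 min break → 11 h 1 min
Fri: 08:48–20:13 = 11 h 25 min; less 30 min break → 10 h 55 min
Sat: 09:44–17:43 = 7 h 59 min; less 30 min break → 7 h 29 min
Total worked: 57 h 34 min = 57.57 h.
Threshold 37.5 h → overtime 20 h 4 min, regular 37 h 30 min.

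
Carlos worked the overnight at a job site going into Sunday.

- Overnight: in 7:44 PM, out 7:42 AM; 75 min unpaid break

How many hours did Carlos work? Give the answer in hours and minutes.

10 h 43 min

Overnight: 7:44 PM → midnight = 4 h 16 min; midnight → 7:42 AM = 7 h 42 min; span 11 h 58 min; less 75 min break → 10 h 43 min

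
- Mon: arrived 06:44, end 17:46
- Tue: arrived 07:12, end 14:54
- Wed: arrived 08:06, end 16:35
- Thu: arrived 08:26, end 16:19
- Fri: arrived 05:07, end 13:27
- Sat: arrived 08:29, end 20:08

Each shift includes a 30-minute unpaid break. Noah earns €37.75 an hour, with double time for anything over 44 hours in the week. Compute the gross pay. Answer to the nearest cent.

Mon: 06:44–17:46 = 11 h 2 min; less 30 min break → 10 h 32 min
Tue: 07:12–14:54 = 7 h 42 min; less 30 min break → 7 h 12 min
Wed: 08:06–16:35 = 8 h 29 min; less 30 min break → 7 h 59 min
Thu: 08:26–16:19 = 7 h 53 min; less 30 min break → 7 h 23 min
Fri: 05:07–13:27 = 8 h 20 min; less 30 min break → 7 h 50 min
Sat: 08:29–20:08 = 11 h 39 min; less 30 min break → 11 h 9 min
Total worked: 52 h 5 min = 3125 min.
Regular 44 h 0 min = 2640 min at €37.75/h; overtime 8 h 5 min = 485 min at €75.50/h.
Pay = (2640 × €37.75 + 485 × €75.50) ÷ 60 = €2271.29.

€2271.29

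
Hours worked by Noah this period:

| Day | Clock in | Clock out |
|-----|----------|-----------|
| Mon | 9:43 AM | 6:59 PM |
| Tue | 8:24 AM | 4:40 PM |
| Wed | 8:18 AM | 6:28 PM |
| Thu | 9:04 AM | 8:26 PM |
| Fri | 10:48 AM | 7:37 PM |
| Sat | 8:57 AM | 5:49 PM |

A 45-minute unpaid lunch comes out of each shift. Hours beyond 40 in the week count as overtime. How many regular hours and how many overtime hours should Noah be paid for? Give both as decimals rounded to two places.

Mon: 9:43 AM–6:59 PM = 9 h 16 min; less 45 min break → 8 h 31 min
Tue: 8:24 AM–4:40 PM = 8 h 16 min; less 45 min break → 7 h 31 min
Wed: 8:18 AM–6:28 PM = 10 h 10 min; less 45 min break → 9 h 25 min
Thu: 9:04 AM–8:26 PM = 11 h 22 min; less 45 min break → 10 h 37 min
Fri: 10:48 AM–7:37 PM = 8 h 49 min; less 45 min break → 8 h 4 min
Sat: 8:57 AM–5:49 PM = 8 h 52 min; less 45 min break → 8 h 7 min
Total worked: 52 h 15 min = 52.25 h.
Threshold 40 h → overtime 12 h 15 min, regular 40 h 0 min.

Regular 40.00 hours, overtime 12.25 hours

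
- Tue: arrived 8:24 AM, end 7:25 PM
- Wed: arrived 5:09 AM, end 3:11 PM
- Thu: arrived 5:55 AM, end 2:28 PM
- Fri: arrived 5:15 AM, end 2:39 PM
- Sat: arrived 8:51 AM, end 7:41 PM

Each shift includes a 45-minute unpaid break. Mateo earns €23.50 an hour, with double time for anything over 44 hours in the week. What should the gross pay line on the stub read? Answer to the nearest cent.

Tue: 8:24 AM–7:25 PM = 11 h 1 min; less 45 min break → 10 h 16 min
Wed: 5:09 AM–3:11 PM = 10 h 2 min; less 45 min break → 9 h 17 min
Thu: 5:55 AM–2:28 PM = 8 h 33 min; less 45 min break → 7 h 48 min
Fri: 5:15 AM–2:39 PM = 9 h 24 min; less 45 min break → 8 h 39 min
Sat: 8:51 AM–7:41 PM = 10 h 50 min; less 45 min break → 10 h 5 min
Total worked: 46 h 5 min = 2765 min.
Regular 44 h 0 min = 2640 min at €23.50/h; overtime 2 h 5 min = 125 min at €47.00/h.
Pay = (2640 × €23.50 + 125 × €47.00) ÷ 60 = €1131.92.

€1131.92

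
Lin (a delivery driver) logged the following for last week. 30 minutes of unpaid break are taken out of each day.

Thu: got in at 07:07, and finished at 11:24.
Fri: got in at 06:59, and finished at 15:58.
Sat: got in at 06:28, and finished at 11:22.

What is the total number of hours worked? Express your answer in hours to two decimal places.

Thu: 07:07–11:24 = 4 h 17 min; less 30 min break → 3 h 47 min
Fri: 06:59–15:58 = 8 h 59 min; less 30 min break → 8 h 29 min
Sat: 06:28–11:22 = 4 h 54 min; less 30 min break → 4 h 24 min
Total: 3 h 47 min + 8 h 29 min + 4 h 24 min = 16 h 40 min.

16.67 hours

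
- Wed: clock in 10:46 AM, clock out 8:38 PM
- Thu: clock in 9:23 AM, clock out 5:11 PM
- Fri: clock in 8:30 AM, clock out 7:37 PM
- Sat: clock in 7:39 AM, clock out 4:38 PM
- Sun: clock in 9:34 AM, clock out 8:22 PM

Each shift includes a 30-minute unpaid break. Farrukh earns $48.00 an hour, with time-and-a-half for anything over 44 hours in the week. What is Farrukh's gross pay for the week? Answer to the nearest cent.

$2260.80

Wed: 10:46 AM–8:38 PM = 9 h 52 min; less 30 min break → 9 h 22 min
Thu: 9:23 AM–5:11 PM = 7 h 48 min; less 30 min break → 7 h 18 min
Fri: 8:30 AM–7:37 PM = 11 h 7 min; less 30 min break → 10 h 37 min
Sat: 7:39 AM–4:38 PM = 8 h 59 min; less 30 min break → 8 h 29 min
Sun: 9:34 AM–8:22 PM = 10 h 48 min; less 30 min break → 10 h 18 min
Total worked: 46 h 4 min = 2764 min.
Regular 44 h 0 min = 2640 min at $48.00/h; overtime 2 h 4 min = 124 min at $72.00/h.
Pay = (2640 × $48.00 + 124 × $72.00) ÷ 60 = $2260.80.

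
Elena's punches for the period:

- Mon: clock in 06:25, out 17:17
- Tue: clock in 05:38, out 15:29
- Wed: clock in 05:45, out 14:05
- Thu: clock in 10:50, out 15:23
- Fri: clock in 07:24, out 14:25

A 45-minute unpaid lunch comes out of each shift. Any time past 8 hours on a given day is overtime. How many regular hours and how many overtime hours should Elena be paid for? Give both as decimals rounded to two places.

Regular 33.65 hours, overtime 3.22 hours

Mon: 06:25–17:17 = 10 h 52 min; less 45 min break → 10 h 7 min
Tue: 05:38–15:29 = 9 h 51 min; less 45 min break → 9 h 6 min
Wed: 05:45–14:05 = 8 h 20 min; less 45 min break → 7 h 35 min
Thu: 10:50–15:23 = 4 h 33 min; less 45 min break → 3 h 48 min
Fri: 07:24–14:25 = 7 h 1 min; less 45 min break → 6 h 16 min
Mon reg 8 h 0 min / OT 2 h 7 min; Tue reg 8 h 0 min / OT 1 h 6 min; Wed reg 7 h 35 min / OT 0 h 0 min; Thu reg 3 h 48 min / OT 0 h 0 min; Fri reg 6 h 16 min / OT 0 h 0 min.
Totals: regular 33 h 39 min, overtime 3 h 13 min.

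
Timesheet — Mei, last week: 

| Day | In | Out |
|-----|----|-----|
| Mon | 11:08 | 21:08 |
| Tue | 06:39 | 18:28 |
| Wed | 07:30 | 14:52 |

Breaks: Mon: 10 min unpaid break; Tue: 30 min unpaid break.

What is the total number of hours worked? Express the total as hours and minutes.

28 h 31 min

Mon: 11:08–21:08 = 10 h 0 min; less 10 min break → 9 h 50 min
Tue: 06:39–18:28 = 11 h 49 min; less 30 min break → 11 h 19 min
Wed: 07:30–14:52 = 7 h 22 min
Total: 9 h 50 min + 11 h 19 min + 7 h 22 min = 28 h 31 min.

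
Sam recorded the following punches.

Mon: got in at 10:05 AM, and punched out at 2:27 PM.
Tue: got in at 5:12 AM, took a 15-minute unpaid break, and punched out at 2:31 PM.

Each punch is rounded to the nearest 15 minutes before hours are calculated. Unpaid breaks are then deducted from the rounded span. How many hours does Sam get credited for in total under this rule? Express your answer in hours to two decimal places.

Mon: in 10:05 AM→10:00 AM, out 2:27 PM→2:30 PM; 4 h 30 min
Tue: in 5:12 AM→5:15 AM, out 2:31 PM→2:30 PM; 9 h 15 min − 15 min = 9 h 0 min
Total credited: 13 h 30 min.

13.50 hours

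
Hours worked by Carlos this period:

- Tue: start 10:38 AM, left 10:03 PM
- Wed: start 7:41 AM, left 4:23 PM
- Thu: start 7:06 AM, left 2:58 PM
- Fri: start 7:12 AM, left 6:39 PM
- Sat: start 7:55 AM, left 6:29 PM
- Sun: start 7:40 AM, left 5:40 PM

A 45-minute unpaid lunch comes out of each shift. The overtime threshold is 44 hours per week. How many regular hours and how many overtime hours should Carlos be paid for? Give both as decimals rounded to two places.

Regular 44.00 hours, overtime 11.50 hours

Tue: 10:38 AM–10:03 PM = 11 h 25 min; less 45 min break → 10 h 40 min
Wed: 7:41 AM–4:23 PM = 8 h 42 min; less 45 min break → 7 h 57 min
Thu: 7:06 AM–2:58 PM = 7 h 52 min; less 45 min break → 7 h 7 min
Fri: 7:12 AM–6:39 PM = 11 h 27 min; less 45 min break → 10 h 42 min
Sat: 7:55 AM–6:29 PM = 10 h 34 min; less 45 min break → 9 h 49 min
Sun: 7:40 AM–5:40 PM = 10 h 0 min; less 45 min break → 9 h 15 min
Total worked: 55 h 30 min = 55.50 h.
Threshold 44 h → overtime 11 h 30 min, regular 44 h 0 min.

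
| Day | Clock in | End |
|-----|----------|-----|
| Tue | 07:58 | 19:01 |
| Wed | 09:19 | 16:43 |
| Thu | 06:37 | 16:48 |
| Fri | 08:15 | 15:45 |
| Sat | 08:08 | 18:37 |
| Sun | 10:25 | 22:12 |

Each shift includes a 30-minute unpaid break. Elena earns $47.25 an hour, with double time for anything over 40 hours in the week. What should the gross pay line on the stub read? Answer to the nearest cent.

Tue: 07:58–19:01 = 11 h 3 min; less 30 min break → 10 h 33 min
Wed: 09:19–16:43 = 7 h 24 min; less 30 min break → 6 h 54 min
Thu: 06:37–16:48 = 10 h 11 min; less 30 min break → 9 h 41 min
Fri: 08:15–15:45 = 7 h 30 min; less 30 min break → 7 h 0 min
Sat: 08:08–18:37 = 10 h 29 min; less 30 min break → 9 h 59 min
Sun: 10:25–22:12 = 11 h 47 min; less 30 min break → 11 h 17 min
Total worked: 55 h 24 min = 3324 min.
Regular 40 h 0 min = 2400 min at $47.25/h; overtime 15 h 24 min = 924 min at $94.50/h.
Pay = (2400 × $47.25 + 924 × $94.50) ÷ 60 = $3345.30.

$3345.30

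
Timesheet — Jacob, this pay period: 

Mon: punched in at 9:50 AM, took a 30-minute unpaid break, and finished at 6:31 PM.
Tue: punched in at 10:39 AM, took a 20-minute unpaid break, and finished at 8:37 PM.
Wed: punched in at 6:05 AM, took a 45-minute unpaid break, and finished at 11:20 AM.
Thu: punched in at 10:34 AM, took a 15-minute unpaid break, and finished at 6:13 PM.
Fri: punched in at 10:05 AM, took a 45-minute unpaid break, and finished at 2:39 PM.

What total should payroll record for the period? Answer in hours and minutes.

Mon: 9:50 AM–6:31 PM = 8 h 41 min; less 30 min break → 8 h 11 min
Tue: 10:39 AM–8:37 PM = 9 h 58 min; less 20 min break → 9 h 38 min
Wed: 6:05 AM–11:20 AM = 5 h 15 min; less 45 min break → 4 h 30 min
Thu: 10:34 AM–6:13 PM = 7 h 39 min; less 15 min break → 7 h 24 min
Fri: 10:05 AM–2:39 PM = 4 h 34 min; less 45 min break → 3 h 49 min
Total: 8 h 11 min + 9 h 38 min + 4 h 30 min + 7 h 24 min + 3 h 49 min = 33 h 32 min.

33 h 32 min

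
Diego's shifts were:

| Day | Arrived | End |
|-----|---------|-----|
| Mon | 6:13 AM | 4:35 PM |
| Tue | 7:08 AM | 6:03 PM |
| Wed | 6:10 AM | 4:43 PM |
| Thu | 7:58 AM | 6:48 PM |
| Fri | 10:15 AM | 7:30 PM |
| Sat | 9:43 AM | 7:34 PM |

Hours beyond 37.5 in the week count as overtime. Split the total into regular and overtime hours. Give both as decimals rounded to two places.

Regular 37.50 hours, overtime 24.27 hours

Mon: 6:13 AM–4:35 PM = 10 h 22 min
Tue: 7:08 AM–6:03 PM = 10 h 55 min
Wed: 6:10 AM–4:43 PM = 10 h 33 min
Thu: 7:58 AM–6:48 PM = 10 h 50 min
Fri: 10:15 AM–7:30 PM = 9 h 15 min
Sat: 9:43 AM–7:34 PM = 9 h 51 min
Total worked: 61 h 46 min = 61.77 h.
Threshold 37.5 h → overtime 24 h 16 min, regular 37 h 30 min.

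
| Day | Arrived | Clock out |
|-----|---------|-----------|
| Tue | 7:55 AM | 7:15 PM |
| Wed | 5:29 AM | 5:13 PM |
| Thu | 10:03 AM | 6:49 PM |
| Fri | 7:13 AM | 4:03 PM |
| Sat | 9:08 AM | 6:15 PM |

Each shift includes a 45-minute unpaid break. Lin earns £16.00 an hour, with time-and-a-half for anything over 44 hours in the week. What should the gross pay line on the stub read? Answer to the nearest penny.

Tue: 7:55 AM–7:15 PM = 11 h 20 min; less 45 min break → 10 h 35 min
Wed: 5:29 AM–5:13 PM = 11 h 44 min; less 45 min break → 10 h 59 min
Thu: 10:03 AM–6:49 PM = 8 h 46 min; less 45 min break → 8 h 1 min
Fri: 7:13 AM–4:03 PM = 8 h 50 min; less 45 min break → 8 h 5 min
Sat: 9:08 AM–6:15 PM = 9 h 7 min; less 45 min break → 8 h 22 min
Total worked: 46 h 2 min = 2762 min.
Regular 44 h 0 min = 2640 min at £16.00/h; overtime 2 h 2 min = 122 min at £24.00/h.
Pay = (2640 × £16.00 + 122 × £24.00) ÷ 60 = £752.80.

£752.80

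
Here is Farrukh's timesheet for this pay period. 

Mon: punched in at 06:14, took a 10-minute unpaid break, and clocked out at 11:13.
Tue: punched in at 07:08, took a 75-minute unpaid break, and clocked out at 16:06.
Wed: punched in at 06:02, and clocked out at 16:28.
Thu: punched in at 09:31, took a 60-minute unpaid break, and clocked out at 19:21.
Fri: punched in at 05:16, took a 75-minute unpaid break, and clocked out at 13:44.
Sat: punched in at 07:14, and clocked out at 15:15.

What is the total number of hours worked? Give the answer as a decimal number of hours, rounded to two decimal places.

Mon: 06:14–11:13 = 4 h 59 min; less 10 min break → 4 h 49 min
Tue: 07:08–16:06 = 8 h 58 min; less 75 min break → 7 h 43 min
Wed: 06:02–16:28 = 10 h 26 min
Thu: 09:31–19:21 = 9 h 50 min; less 60 min break → 8 h 50 min
Fri: 05:16–13:44 = 8 h 28 min; less 75 min break → 7 h 13 min
Sat: 07:14–15:15 = 8 h 1 min
Total: 4 h 49 min + 7 h 43 min + 10 h 26 min + 8 h 50 min + 7 h 13 min + 8 h 1 min = 47 h 2 min.

47.03 hours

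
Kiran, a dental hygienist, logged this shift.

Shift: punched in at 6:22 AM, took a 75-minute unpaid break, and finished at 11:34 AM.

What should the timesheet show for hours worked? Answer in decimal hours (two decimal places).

3.95 hours

Shift: 6:22 AM–11:34 AM = 5 h 12 min; less 75 min break → 3 h 57 min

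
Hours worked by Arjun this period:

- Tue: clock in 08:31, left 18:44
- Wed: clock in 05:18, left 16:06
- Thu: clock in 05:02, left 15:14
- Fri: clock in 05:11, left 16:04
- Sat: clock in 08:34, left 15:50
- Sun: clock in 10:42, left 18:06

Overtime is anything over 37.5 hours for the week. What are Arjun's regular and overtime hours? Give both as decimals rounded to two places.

Regular 37.50 hours, overtime 19.27 hours

Tue: 08:31–18:44 = 10 h 13 min
Wed: 05:18–16:06 = 10 h 48 min
Thu: 05:02–15:14 = 10 h 12 min
Fri: 05:11–16:04 = 10 h 53 min
Sat: 08:34–15:50 = 7 h 16 min
Sun: 10:42–18:06 = 7 h 24 min
Total worked: 56 h 46 min = 56.77 h.
Threshold 37.5 h → overtime 19 h 16 min, regular 37 h 30 min.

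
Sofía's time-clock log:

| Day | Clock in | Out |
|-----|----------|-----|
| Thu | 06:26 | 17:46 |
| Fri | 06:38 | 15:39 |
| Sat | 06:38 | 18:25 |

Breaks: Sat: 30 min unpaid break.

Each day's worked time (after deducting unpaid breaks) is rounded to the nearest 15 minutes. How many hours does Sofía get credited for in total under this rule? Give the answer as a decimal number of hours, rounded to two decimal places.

Thu: 06:26–17:46 = 11 h 20 min → rounds to 11 h 15 min
Fri: 06:38–15:39 = 9 h 1 min → rounds to 9 h 0 min
Sat: 06:38–18:25 = 11 h 47 min − 30 min = 11 h 17 min → rounds to 11 h 15 min
Total credited: 31 h 30 min.

31.50 hours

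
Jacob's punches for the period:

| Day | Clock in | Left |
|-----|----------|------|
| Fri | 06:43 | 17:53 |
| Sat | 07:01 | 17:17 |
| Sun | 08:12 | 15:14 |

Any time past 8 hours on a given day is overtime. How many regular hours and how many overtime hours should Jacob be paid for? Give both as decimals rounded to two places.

Fri: 06:43–17:53 = 11 h 10 min
Sat: 07:01–17:17 = 10 h 16 min
Sun: 08:12–15:14 = 7 h 2 min
Fri reg 8 h 0 min / OT 3 h 10 min; Sat reg 8 h 0 min / OT 2 h 16 min; Sun reg 7 h 2 min / OT 0 h 0 min.
Totals: regular 23 h 2 min, overtime 5 h 26 min.

Regular 23.03 hours, overtime 5.43 hours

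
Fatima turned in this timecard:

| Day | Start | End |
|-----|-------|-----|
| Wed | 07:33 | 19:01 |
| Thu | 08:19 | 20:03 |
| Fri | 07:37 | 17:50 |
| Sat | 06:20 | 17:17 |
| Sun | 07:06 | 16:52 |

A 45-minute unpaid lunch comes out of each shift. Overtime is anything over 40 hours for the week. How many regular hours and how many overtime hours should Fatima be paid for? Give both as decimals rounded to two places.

Wed: 07:33–19:01 = 11 h 28 min; less 45 min break → 10 h 43 min
Thu: 08:19–20:03 = 11 h 44 min; less 45 min break → 10 h 59 min
Fri: 07:37–17:50 = 10 h 13 min; less 45 min break → 9 h 28 min
Sat: 06:20–17:17 = 10 h 57 min; less 45 min break → 10 h 12 min
Sun: 07:06–16:52 = 9 h 46 min; less 45 min break → 9 h 1 min
Total worked: 50 h 23 min = 50.38 h.
Threshold 40 h → overtime 10 h 23 min, regular 40 h 0 min.

Regular 40.00 hours, overtime 10.38 hours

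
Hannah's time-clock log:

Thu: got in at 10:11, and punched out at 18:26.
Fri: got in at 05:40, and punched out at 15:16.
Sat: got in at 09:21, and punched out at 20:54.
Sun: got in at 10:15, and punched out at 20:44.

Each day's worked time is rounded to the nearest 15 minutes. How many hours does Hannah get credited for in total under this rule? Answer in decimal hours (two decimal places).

Thu: 10:11–18:26 = 8 h 15 min → rounds to 8 h 15 min
Fri: 05:40–15:16 = 9 h 36 min → rounds to 9 h 30 min
Sat: 09:21–20:54 = 11 h 33 min → rounds to 11 h 30 min
Sun: 10:15–20:44 = 10 h 29 min → rounds to 10 h 30 min
Total credited: 39 h 45 min.

39.75 hours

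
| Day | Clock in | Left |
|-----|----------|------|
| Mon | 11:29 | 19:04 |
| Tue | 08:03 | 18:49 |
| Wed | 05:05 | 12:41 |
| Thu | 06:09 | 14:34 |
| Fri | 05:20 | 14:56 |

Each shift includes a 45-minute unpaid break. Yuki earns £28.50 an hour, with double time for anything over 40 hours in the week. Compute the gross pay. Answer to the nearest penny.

£1152.35

Mon: 11:29–19:04 = 7 h 35 min; less 45 min break → 6 h 50 min
Tue: 08:03–18:49 = 10 h 46 min; less 45 min break → 10 h 1 min
Wed: 05:05–12:41 = 7 h 36 min; less 45 min break → 6 h 51 min
Thu: 06:09–14:34 = 8 h 25 min; less 45 min break → 7 h 40 min
Fri: 05:20–14:56 = 9 h 36 min; less 45 min break → 8 h 51 min
Total worked: 40 h 13 min = 2413 min.
Regular 40 h 0 min = 2400 min at £28.50/h; overtime 0 h 13 min = 13 min at £57.00/h.
Pay = (2400 × £28.50 + 13 × £57.00) ÷ 60 = £1152.35.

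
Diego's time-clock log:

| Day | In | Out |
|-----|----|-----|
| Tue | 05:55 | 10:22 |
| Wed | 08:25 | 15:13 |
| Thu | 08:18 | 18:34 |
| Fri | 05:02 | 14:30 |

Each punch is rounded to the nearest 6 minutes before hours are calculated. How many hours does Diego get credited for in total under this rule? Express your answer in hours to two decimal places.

31.10 hours

Tue: in 05:55→05:54, out 10:22→10:24; 4 h 30 min
Wed: in 08:25→08:24, out 15:13→15:12; 6 h 48 min
Thu: in 08:18→08:18, out 18:34→18:36; 10 h 18 min
Fri: in 05:02→05:00, out 14:30→14:30; 9 h 30 min
Total credited: 31 h 6 min.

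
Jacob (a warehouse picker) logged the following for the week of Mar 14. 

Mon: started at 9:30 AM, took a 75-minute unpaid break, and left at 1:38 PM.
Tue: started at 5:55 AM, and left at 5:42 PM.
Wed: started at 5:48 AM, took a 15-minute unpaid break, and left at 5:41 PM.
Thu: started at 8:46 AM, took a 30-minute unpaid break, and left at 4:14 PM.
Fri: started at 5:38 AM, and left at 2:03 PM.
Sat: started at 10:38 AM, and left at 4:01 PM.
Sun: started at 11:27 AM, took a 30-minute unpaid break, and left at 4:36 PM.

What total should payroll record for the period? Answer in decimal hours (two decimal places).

51.72 hours

Mon: 9:30 AM–1:38 PM = 4 h 8 min; less 75 min break → 2 h 53 min
Tue: 5:55 AM–5:42 PM = 11 h 47 min
Wed: 5:48 AM–5:41 PM = 11 h 53 min; less 15 min break → 11 h 38 min
Thu: 8:46 AM–4:14 PM = 7 h 28 min; less 30 min break → 6 h 58 min
Fri: 5:38 AM–2:03 PM = 8 h 25 min
Sat: 10:38 AM–4:01 PM = 5 h 23 min
Sun: 11:27 AM–4:36 PM = 5 h 9 min; less 30 min break → 4 h 39 min
Total: 2 h 53 min + 11 h 47 min + 11 h 38 min + 6 h 58 min + 8 h 25 min + 5 h 23 min + 4 h 39 min = 51 h 43 min.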